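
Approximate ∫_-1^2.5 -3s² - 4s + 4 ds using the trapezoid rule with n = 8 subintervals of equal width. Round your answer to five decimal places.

Δs = (2.5 − (-1))/8 = 0.4375.
f(-1) = 5, f(-0.5625) = 5.30078125, f(-0.125) = 4.453125, f(0.3125) = 2.45703125, f(0.75) = -0.6875, f(1.1875) = -4.98046875, f(1.625) = -10.421875, f(2.0625) = -17.01171875, f(2.5) = -24.75.
T_8 = (Δs/2)·[f(s_0) + 2f(s_1) + ... + 2f(s_{7}) + f(s_8)].
Sum ≈ -13.45996.

-13.45996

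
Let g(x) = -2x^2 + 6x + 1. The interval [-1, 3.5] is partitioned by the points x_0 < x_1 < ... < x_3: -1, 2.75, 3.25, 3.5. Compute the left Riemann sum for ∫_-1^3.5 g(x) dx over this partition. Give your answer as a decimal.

-25.21875

Subinterval widths: 3.75, 0.5, 0.25.
Left endpoints: -1, 2.75, 3.25.
g(-1) = -7, g(2.75) = 2.375, g(3.25) = -0.625.
Sum = Σ Δx_i · g(x_i).
Sum = -25.21875.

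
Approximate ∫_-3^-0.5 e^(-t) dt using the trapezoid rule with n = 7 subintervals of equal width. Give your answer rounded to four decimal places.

Δt = (-0.5 − (-3))/7 = 5/14.
f(-3) ≈ 20.0855, f(-37/14) ≈ 14.0533, f(-16/7) ≈ 9.8327, f(-27/14) ≈ 6.8797, f(-11/7) ≈ 4.8135, f(-17/14) ≈ 3.3679, f(-6/7) ≈ 2.3564, f(-0.5) ≈ 1.6487.
T_7 = (Δt/2)·[f(t_0) + 2f(t_1) + ... + 2f(t_{6}) + f(t_7)].
Sum ≈ 18.6324.

18.6324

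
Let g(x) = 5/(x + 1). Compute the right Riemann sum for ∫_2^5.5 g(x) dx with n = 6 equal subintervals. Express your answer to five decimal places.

3.61654

Δx = (5.5 − 2)/6 = 7/12.
Right endpoints: 31/12, 19/6, 3.75, 13/3, 59/12, 5.5.
g(31/12) = 60/43, g(19/6) = 1.2, g(3.75) = 20/19, g(13/3) = 0.9375, g(59/12) = 60/71, g(5.5) = 10/13.
Sum = Δx · [g(31/12) + g(19/6) + g(3.75) + ...].
Sum ≈ 3.61654.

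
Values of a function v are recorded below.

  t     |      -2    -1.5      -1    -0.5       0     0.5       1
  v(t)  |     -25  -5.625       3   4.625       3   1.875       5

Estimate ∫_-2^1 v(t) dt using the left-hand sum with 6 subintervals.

-9.0625

Δt = 0.5.
Sum = 0.5·[(-25) + (-5.625) + 3 + 4.625 + 3 + 1.875] = -9.0625.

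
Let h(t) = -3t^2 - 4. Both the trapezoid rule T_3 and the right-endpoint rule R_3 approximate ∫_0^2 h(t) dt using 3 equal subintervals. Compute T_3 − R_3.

4

T_3 ≈ -16.444444.
R_3 ≈ -20.444444.
T_3 − R_3 = 4.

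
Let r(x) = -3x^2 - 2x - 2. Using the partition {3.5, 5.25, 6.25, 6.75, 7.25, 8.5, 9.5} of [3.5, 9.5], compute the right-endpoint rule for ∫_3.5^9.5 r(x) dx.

Subinterval widths: 1.75, 1, 0.5, 0.5, 1.25, 1.
Right endpoints: 5.25, 6.25, 6.75, 7.25, 8.5, 9.5.
r(5.25) = -95.1875, r(6.25) = -131.6875, r(6.75) = -152.1875, r(7.25) = -174.1875, r(8.5) = -235.75, r(9.5) = -291.75.
Sum = Σ Δx_i · r(x_i).
Sum = -1047.890625.

-1047.890625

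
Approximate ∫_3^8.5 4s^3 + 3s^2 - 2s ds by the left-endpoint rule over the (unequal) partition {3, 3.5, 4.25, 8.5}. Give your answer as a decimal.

Subinterval widths: 0.5, 0.75, 4.25.
Left endpoints: 3, 3.5, 4.25.
f(3) = 129, f(3.5) = 201.25, f(4.25) = 352.75.
Sum = Σ Δs_i · f(s_i).
Sum = 1714.625.

1714.625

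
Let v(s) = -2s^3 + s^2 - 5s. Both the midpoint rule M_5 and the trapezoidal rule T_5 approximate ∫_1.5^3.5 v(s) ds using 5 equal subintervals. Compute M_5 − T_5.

1.12

M_5 = -83.96.
T_5 = -85.08.
M_5 − T_5 = 1.12.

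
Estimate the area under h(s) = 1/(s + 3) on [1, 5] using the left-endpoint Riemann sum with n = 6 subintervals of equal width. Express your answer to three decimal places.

0.737

Δs = (5 − 1)/6 = 2/3.
Left endpoints: 1, 5/3, 7/3, 3, 11/3, 13/3.
h(1) = 0.25, h(5/3) = 3/14, h(7/3) = 0.1875, h(3) = 1/6, h(11/3) = 0.15, h(13/3) = 3/22.
Sum = Δs · [h(1) + h(5/3) + h(7/3) + ...].
Sum ≈ 0.737.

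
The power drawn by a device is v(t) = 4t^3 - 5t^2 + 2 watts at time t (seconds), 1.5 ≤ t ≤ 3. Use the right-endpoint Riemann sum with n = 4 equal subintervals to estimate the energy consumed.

Δt = (3 − 1.5)/4 = 0.375.
Right endpoints: 1.875, 2.25, 2.625, 3.
v(1.875) = 10.7890625, v(2.25) = 22.25, v(2.625) = 39.8984375, v(3) = 65.
Sum = Δt · [v(1.875) + v(2.25) + v(2.625) + v(3)].
Sum = 51.7265625.

51.7265625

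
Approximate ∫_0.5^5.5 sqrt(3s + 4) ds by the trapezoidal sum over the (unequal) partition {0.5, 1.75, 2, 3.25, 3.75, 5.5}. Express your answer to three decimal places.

17.718

Subinterval widths: 1.25, 0.25, 1.25, 0.5, 1.75.
f(0.5) ≈ 2.345, f(1.75) ≈ 3.041, f(2) ≈ 3.162, f(3.25) ≈ 3.708, f(3.75) ≈ 3.905, f(5.5) ≈ 4.528.
On each subinterval the trapezoid contributes (Δs_i/2)·[f(s_{i-1}) + f(s_i)].
Sum ≈ 17.718.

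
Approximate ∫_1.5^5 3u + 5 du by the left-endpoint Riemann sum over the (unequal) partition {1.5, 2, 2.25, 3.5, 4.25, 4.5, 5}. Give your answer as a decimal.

47.5

Subinterval widths: 0.5, 0.25, 1.25, 0.75, 0.25, 0.5.
Left endpoints: 1.5, 2, 2.25, 3.5, 4.25, 4.5.
f(1.5) = 9.5, f(2) = 11, f(2.25) = 11.75, f(3.5) = 15.5, f(4.25) = 17.75, f(4.5) = 18.5.
Sum = Σ Δu_i · f(u_i).
Sum = 47.5.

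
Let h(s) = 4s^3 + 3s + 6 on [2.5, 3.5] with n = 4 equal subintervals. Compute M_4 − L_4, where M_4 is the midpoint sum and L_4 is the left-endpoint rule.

13.4375

M_4 = 125.8125.
L_4 = 112.375.
M_4 − L_4 = 13.4375.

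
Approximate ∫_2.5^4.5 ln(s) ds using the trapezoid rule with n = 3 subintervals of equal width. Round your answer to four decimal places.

Δs = (4.5 − 2.5)/3 = 2/3.
f(2.5) ≈ 0.9163, f(19/6) ≈ 1.1527, f(23/6) ≈ 1.3437, f(4.5) ≈ 1.5041.
T_3 = (Δs/2)·[f(s_0) + 2f(s_1) + 2f(s_2) + f(s_3)].
Sum ≈ 2.4711.

2.4711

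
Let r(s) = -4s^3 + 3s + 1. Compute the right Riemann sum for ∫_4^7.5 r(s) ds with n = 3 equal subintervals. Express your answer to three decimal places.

-3727.889

Δs = (7.5 − 4)/3 = 7/6.
Right endpoints: 31/6, 19/3, 7.5.
r(31/6) = -14450/27, r(19/3) = -26896/27, r(7.5) = -1664.
Sum = Δs · [r(31/6) + r(19/3) + r(7.5)].
Sum ≈ -3727.889.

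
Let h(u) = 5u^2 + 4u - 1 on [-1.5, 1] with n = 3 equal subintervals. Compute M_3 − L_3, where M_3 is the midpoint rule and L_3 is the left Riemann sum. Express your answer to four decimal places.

M_3 ≈ 1.568287.
L_3 ≈ 2.175926.
M_3 − L_3 ≈ -0.6076.

-0.6076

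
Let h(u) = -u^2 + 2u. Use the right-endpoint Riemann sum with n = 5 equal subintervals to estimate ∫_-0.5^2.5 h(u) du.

0.57

Δu = (2.5 − (-0.5))/5 = 0.6.
Right endpoints: 0.1, 0.7, 1.3, 1.9, 2.5.
h(0.1) = 0.19, h(0.7) = 0.91, h(1.3) = 0.91, h(1.9) = 0.19, h(2.5) = -1.25.
Sum = Δu · [h(0.1) + h(0.7) + h(1.3) + h(1.9) + h(2.5)].
Sum = 0.57.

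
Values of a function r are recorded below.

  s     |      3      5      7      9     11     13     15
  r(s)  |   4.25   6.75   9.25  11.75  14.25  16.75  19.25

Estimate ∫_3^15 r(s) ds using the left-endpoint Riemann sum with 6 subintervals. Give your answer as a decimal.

Δs = 2.
Sum = 2·[4.25 + 6.75 + 9.25 + 11.75 + 14.25 + 16.75] = 126.

126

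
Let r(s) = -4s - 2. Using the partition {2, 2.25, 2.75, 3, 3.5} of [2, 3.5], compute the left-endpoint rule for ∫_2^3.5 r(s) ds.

Subinterval widths: 0.25, 0.5, 0.25, 0.5.
Left endpoints: 2, 2.25, 2.75, 3.
r(2) = -10, r(2.25) = -11, r(2.75) = -13, r(3) = -14.
Sum = Σ Δs_i · r(s_i).
Sum = -18.25.

-18.25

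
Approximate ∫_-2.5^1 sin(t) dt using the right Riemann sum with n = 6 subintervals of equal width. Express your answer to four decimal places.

-0.8832

Δt = (1 − (-2.5))/6 = 7/12.
Right endpoints: -23/12, -4/3, -0.75, -1/6, 5/12, 1.
f(-23/12) ≈ -0.9408, f(-4/3) ≈ -0.9719, f(-0.75) ≈ -0.6816, f(-1/6) ≈ -0.1659, f(5/12) ≈ 0.4047, f(1) ≈ 0.8415.
Sum = Δt · [f(-23/12) + f(-4/3) + f(-0.75) + ...].
Sum ≈ -0.8832.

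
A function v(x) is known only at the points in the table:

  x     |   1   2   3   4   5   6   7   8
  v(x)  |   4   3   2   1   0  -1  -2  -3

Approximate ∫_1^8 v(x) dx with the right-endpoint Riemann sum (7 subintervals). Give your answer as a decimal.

0

Δx = 1.
Sum = 1·[3 + 2 + 1 + 0 + (-1) + (-2) + (-3)] = 0.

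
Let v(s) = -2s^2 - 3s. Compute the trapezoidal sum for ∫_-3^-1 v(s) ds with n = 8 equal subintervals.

Δs = (-1 − (-3))/8 = 0.25.
v(-3) = -9, v(-2.75) = -6.875, v(-2.5) = -5, v(-2.25) = -3.375, v(-2) = -2, v(-1.75) = -0.875, v(-1.5) = 0, v(-1.25) = 0.625, v(-1) = 1.
T_8 = (Δs/2)·[v(s_0) + 2v(s_1) + ... + 2v(s_{7}) + v(s_8)].
Sum = -5.375.

-5.375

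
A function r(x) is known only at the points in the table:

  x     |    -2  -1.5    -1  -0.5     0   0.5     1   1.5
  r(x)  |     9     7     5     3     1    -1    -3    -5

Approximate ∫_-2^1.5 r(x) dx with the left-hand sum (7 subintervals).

Δx = 0.5.
Sum = 0.5·[9 + 7 + 5 + 3 + 1 + (-1) + (-3)] = 10.5.

10.5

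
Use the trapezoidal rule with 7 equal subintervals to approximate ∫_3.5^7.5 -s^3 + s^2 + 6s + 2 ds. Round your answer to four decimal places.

-490.5408

Δs = (7.5 − 3.5)/7 = 4/7.
f(3.5) = -7.625, f(57/14) = -67187/2744, f(65/14) = -133547/2744, f(73/14) = -223075/2744, f(81/14) = -338843/2744, f(89/14) = -483923/2744, f(97/14) = -661387/2744, f(7.5) = -318.625.
T_7 = (Δs/2)·[f(s_0) + 2f(s_1) + ... + 2f(s_{6}) + f(s_7)].
Sum ≈ -490.5408.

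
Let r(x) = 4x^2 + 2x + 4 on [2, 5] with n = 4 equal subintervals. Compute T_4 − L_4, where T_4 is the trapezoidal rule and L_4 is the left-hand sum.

33.75

T_4 = 190.125.
L_4 = 156.375.
T_4 − L_4 = 33.75.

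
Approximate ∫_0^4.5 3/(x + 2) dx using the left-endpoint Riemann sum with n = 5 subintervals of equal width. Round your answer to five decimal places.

4.04817

Δx = (4.5 − 0)/5 = 0.9.
Left endpoints: 0, 0.9, 1.8, 2.7, 3.6.
f(0) = 1.5, f(0.9) = 30/29, f(1.8) = 15/19, f(2.7) = 30/47, f(3.6) = 15/28.
Sum = Δx · [f(0) + f(0.9) + f(1.8) + f(2.7) + f(3.6)].
Sum ≈ 4.04817.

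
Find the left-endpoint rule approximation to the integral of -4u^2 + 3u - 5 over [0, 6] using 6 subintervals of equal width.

Δu = (6 − 0)/6 = 1.
Left endpoints: 0, 1, 2, 3, 4, 5.
f(0) = -5, f(1) = -6, f(2) = -15, f(3) = -32, f(4) = -57, f(5) = -90.
Sum = Δu · [f(0) + f(1) + f(2) + ...].
Sum = -205.

-205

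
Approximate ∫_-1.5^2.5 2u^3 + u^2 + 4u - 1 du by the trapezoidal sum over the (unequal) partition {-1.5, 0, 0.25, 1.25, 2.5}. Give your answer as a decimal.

Subinterval widths: 1.5, 0.25, 1, 1.25.
f(-1.5) = -11.5, f(0) = -1, f(0.25) = 0.09375, f(1.25) = 9.46875, f(2.5) = 46.5.
On each subinterval the trapezoid contributes (Δu_i/2)·[f(u_{i-1}) + f(u_i)].
Sum = 30.2734375.

30.2734375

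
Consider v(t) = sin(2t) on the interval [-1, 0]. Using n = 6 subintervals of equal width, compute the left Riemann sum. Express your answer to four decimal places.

Δt = (0 − (-1))/6 = 1/6.
Left endpoints: -1, -5/6, -2/3, -0.5, -1/3, -1/6.
v(-1) ≈ -0.9093, v(-5/6) ≈ -0.9954, v(-2/3) ≈ -0.9719, v(-0.5) ≈ -0.8415, v(-1/3) ≈ -0.6184, v(-1/6) ≈ -0.3272.
Sum = Δt · [v(-1) + v(-5/6) + v(-2/3) + ...].
Sum ≈ -0.7773.

-0.7773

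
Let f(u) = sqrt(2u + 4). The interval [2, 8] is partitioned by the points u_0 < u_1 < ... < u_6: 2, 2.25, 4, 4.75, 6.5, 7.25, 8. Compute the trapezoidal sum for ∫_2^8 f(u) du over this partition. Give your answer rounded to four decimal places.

22.2488

Subinterval widths: 0.25, 1.75, 0.75, 1.75, 0.75, 0.75.
f(2) ≈ 2.8284, f(2.25) ≈ 2.9155, f(4) ≈ 3.4641, f(4.75) ≈ 3.6742, f(6.5) ≈ 4.1231, f(7.25) ≈ 4.3012, f(8) ≈ 4.4721.
On each subinterval the trapezoid contributes (Δu_i/2)·[f(u_{i-1}) + f(u_i)].
Sum ≈ 22.2488.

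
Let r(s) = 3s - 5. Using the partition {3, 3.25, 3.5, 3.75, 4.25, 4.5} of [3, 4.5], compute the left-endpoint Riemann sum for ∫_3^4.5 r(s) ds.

Subinterval widths: 0.25, 0.25, 0.25, 0.5, 0.25.
Left endpoints: 3, 3.25, 3.5, 3.75, 4.25.
r(3) = 4, r(3.25) = 4.75, r(3.5) = 5.5, r(3.75) = 6.25, r(4.25) = 7.75.
Sum = Σ Δs_i · r(s_i).
Sum = 8.625.

8.625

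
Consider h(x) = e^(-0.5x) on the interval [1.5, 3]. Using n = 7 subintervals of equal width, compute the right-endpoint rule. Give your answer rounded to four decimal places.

0.4722

Δx = (3 − 1.5)/7 = 3/14.
Right endpoints: 12/7, 27/14, 15/7, 33/14, 18/7, 39/14, 3.
h(12/7) ≈ 0.4244, h(27/14) ≈ 0.3813, h(15/7) ≈ 0.3425, h(33/14) ≈ 0.3077, h(18/7) ≈ 0.2765, h(39/14) ≈ 0.2484, h(3) ≈ 0.2231.
Sum = Δx · [h(12/7) + h(27/14) + h(15/7) + ...].
Sum ≈ 0.4722.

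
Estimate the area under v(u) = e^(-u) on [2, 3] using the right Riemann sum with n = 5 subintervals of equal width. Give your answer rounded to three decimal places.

0.077

Δu = (3 − 2)/5 = 0.2.
Right endpoints: 2.2, 2.4, 2.6, 2.8, 3.
v(2.2) ≈ 0.111, v(2.4) ≈ 0.091, v(2.6) ≈ 0.074, v(2.8) ≈ 0.061, v(3) ≈ 0.050.
Sum = Δu · [v(2.2) + v(2.4) + v(2.6) + v(2.8) + v(3)].
Sum ≈ 0.077.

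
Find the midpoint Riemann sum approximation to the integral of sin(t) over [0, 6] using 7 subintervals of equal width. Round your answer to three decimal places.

0.041

Δt = (6 − 0)/7 = 6/7.
Midpoints: 3/7, 9/7, 15/7, 3, 27/7, 33/7, 39/7.
f(3/7) ≈ 0.416, f(9/7) ≈ 0.960, f(15/7) ≈ 0.841, f(3) ≈ 0.141, f(27/7) ≈ -0.656, f(33/7) ≈ -1.000, f(39/7) ≈ -0.653.
Sum = Δt · [f(3/7) + f(9/7) + f(15/7) + ...].
Sum ≈ 0.041.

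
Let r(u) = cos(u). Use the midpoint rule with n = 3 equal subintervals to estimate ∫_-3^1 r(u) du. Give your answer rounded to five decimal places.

Δu = (1 − (-3))/3 = 4/3.
Midpoints: -7/3, -1, 1/3.
r(-7/3) ≈ -0.69076, r(-1) ≈ 0.54030, r(1/3) ≈ 0.94496.
Sum = Δu · [r(-7/3) + r(-1) + r(1/3)].
Sum ≈ 1.05933.

1.05933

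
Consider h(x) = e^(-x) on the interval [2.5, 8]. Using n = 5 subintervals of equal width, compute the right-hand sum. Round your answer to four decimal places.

Δx = (8 − 2.5)/5 = 1.1.
Right endpoints: 3.6, 4.7, 5.8, 6.9, 8.
h(3.6) ≈ 0.0273, h(4.7) ≈ 0.0091, h(5.8) ≈ 0.0030, h(6.9) ≈ 0.0010, h(8) ≈ 0.0003.
Sum = Δx · [h(3.6) + h(4.7) + h(5.8) + h(6.9) + h(8)].
Sum ≈ 0.0449.

0.0449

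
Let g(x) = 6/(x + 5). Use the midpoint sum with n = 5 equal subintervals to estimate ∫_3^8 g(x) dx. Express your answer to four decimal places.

Δx = (8 − 3)/5 = 1.
Midpoints: 3.5, 4.5, 5.5, 6.5, 7.5.
g(3.5) = 12/17, g(4.5) = 12/19, g(5.5) = 4/7, g(6.5) = 12/23, g(7.5) = 0.48.
Sum = Δx · [g(3.5) + g(4.5) + g(5.5) + g(6.5) + g(7.5)].
Sum ≈ 2.9106.

2.9106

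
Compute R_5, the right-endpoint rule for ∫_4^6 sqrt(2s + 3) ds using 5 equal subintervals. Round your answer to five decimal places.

Δs = (6 − 4)/5 = 0.4.
Right endpoints: 4.4, 4.8, 5.2, 5.6, 6.
f(4.4) ≈ 3.43511, f(4.8) ≈ 3.54965, f(5.2) ≈ 3.66060, f(5.6) ≈ 3.76829, f(6) ≈ 3.87298.
Sum = Δs · [f(4.4) + f(4.8) + f(5.2) + f(5.6) + f(6)].
Sum ≈ 7.31465.

7.31465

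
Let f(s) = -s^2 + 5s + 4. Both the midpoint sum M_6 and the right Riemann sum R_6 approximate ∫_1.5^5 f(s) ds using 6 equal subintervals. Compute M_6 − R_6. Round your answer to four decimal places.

M_6 ≈ 30.432581.
R_6 ≈ 28.603588.
M_6 − R_6 ≈ 1.8290.

1.8290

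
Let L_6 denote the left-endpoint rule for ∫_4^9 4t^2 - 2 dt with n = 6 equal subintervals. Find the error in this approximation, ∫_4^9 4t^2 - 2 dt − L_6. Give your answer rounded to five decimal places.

106.01852

Exact integral: ∫_4^9 f(t) dt ≈ 876.6666667.
L_6 ≈ 770.6481481.
Error ≈ 876.6666667 − 770.6481481 ≈ 106.01852.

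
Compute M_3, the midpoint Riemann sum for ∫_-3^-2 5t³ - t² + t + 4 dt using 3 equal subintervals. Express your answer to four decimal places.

-85.7269

Δt = (-2 − (-3))/3 = 1/3.
Midpoints: -17/6, -2.5, -13/6.
f(-17/6) = -26047/216, f(-2.5) = -82.875, f(-13/6) = -11603/216.
Sum = Δt · [f(-17/6) + f(-2.5) + f(-13/6)].
Sum ≈ -85.7269.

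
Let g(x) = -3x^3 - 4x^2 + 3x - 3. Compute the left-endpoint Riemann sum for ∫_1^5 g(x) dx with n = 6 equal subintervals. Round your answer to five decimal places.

-466.51852

Δx = (5 − 1)/6 = 2/3.
Left endpoints: 1, 5/3, 7/3, 3, 11/3, 13/3.
g(1) = -7, g(5/3) = -23, g(7/3) = -503/9, g(3) = -111, g(11/3) = -581/3, g(13/3) = -2783/9.
Sum = Δx · [g(1) + g(5/3) + g(7/3) + ...].
Sum ≈ -466.51852.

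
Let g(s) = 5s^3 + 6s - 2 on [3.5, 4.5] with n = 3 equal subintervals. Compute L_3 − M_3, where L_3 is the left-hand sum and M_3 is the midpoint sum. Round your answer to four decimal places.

-39.5417

L_3 ≈ 306.902778.
M_3 ≈ 346.444444.
L_3 − M_3 ≈ -39.5417.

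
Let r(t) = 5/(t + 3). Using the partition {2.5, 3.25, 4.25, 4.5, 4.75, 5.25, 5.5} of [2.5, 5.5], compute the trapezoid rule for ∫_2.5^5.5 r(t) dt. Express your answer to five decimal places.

Subinterval widths: 0.75, 1, 0.25, 0.25, 0.5, 0.25.
r(2.5) = 10/11, r(3.25) = 0.8, r(4.25) = 20/29, r(4.5) = 2/3, r(4.75) = 20/31, r(5.25) = 20/33, r(5.5) = 10/17.
On each subinterval the trapezoid contributes (Δt_i/2)·[r(t_{i-1}) + r(t_i)].
Sum ≈ 2.18135.

2.18135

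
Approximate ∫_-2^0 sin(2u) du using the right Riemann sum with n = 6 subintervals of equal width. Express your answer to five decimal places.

-0.92210

Δu = (0 − (-2))/6 = 1/3.
Right endpoints: -5/3, -4/3, -1, -2/3, -1/3, 0.
f(-5/3) ≈ 0.19057, f(-4/3) ≈ -0.45727, f(-1) ≈ -0.90930, f(-2/3) ≈ -0.97194, f(-1/3) ≈ -0.61837, f(0) ≈ 0.00000.
Sum = Δu · [f(-5/3) + f(-4/3) + f(-1) + ...].
Sum ≈ -0.92210.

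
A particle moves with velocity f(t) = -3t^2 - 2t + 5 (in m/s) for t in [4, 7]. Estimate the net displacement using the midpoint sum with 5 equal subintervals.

Δt = (7 − 4)/5 = 0.6.
Midpoints: 4.3, 4.9, 5.5, 6.1, 6.7.
f(4.3) = -59.07, f(4.9) = -76.83, f(5.5) = -96.75, f(6.1) = -118.83, f(6.7) = -143.07.
Sum = Δt · [f(4.3) + f(4.9) + f(5.5) + f(6.1) + f(6.7)].
Sum = -296.73.

-296.73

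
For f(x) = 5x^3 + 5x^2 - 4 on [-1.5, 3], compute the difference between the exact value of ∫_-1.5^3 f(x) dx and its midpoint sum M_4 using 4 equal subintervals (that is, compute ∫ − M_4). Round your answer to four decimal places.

Exact integral: ∫_-1.5^3 f(x) dx = 127.546875.
M_4 ≈ 119.834473.
Error ≈ 127.546875 − 119.834473 ≈ 7.7124.

7.7124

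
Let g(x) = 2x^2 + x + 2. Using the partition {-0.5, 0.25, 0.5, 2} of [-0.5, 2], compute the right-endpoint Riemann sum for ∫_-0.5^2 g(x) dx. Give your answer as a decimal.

Subinterval widths: 0.75, 0.25, 1.5.
Right endpoints: 0.25, 0.5, 2.
g(0.25) = 2.375, g(0.5) = 3, g(2) = 12.
Sum = Σ Δx_i · g(x_i).
Sum = 20.53125.

20.53125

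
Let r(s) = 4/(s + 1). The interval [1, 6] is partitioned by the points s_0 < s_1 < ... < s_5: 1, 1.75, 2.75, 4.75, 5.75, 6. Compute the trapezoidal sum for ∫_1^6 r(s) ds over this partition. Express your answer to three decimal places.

Subinterval widths: 0.75, 1, 2, 1, 0.25.
r(1) = 2, r(1.75) = 16/11, r(2.75) = 16/15, r(4.75) = 16/23, r(5.75) = 16/27, r(6) = 4/7.
On each subinterval the trapezoid contributes (Δs_i/2)·[r(s_{i-1}) + r(s_i)].
Sum ≈ 5.108.

5.108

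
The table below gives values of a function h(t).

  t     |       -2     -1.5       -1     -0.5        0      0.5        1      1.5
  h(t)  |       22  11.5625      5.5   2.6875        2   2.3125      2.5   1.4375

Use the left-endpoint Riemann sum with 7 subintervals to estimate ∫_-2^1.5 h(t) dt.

Δt = 0.5.
Sum = 0.5·[22 + 11.5625 + 5.5 + 2.6875 + 2 + 2.3125 + 2.5] = 24.28125.

24.28125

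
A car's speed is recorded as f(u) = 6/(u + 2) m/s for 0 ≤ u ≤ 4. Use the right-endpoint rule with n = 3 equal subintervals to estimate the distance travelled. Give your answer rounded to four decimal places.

5.4476

Δu = (4 − 0)/3 = 4/3.
Right endpoints: 4/3, 8/3, 4.
f(4/3) = 1.8, f(8/3) = 9/7, f(4) = 1.
Sum = Δu · [f(4/3) + f(8/3) + f(4)].
Sum ≈ 5.4476.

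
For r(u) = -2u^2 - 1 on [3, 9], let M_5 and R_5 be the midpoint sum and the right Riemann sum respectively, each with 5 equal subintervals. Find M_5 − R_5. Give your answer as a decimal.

90.72

M_5 = -472.56.
R_5 = -563.28.
M_5 − R_5 = 90.72.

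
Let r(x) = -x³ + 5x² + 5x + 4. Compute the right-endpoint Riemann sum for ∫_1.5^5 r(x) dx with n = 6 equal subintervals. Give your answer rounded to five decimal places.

Δx = (5 − 1.5)/6 = 7/12.
Right endpoints: 25/12, 8/3, 3.25, 23/6, 53/12, 5.
r(25/12) = 46787/1728, r(8/3) = 916/27, r(3.25) = 38.734375, r(23/6) = 8707/216, r(53/12) = 64735/1728, r(5) = 29.
Sum = Δx · [r(25/12) + r(8/3) + r(3.25) + ...].
Sum ≈ 120.46340.

120.46340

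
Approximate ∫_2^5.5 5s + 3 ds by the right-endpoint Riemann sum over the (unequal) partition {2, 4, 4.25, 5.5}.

Subinterval widths: 2, 0.25, 1.25.
Right endpoints: 4, 4.25, 5.5.
f(4) = 23, f(4.25) = 24.25, f(5.5) = 30.5.
Sum = Σ Δs_i · f(s_i).
Sum = 90.1875.

90.1875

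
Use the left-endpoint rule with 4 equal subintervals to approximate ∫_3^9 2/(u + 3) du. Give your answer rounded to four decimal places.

1.5190

Δu = (9 − 3)/4 = 1.5.
Left endpoints: 3, 4.5, 6, 7.5.
f(3) = 1/3, f(4.5) = 4/15, f(6) = 2/9, f(7.5) = 4/21.
Sum = Δu · [f(3) + f(4.5) + f(6) + f(7.5)].
Sum ≈ 1.5190.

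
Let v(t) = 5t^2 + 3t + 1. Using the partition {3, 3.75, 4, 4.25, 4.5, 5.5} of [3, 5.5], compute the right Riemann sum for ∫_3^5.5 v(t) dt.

Subinterval widths: 0.75, 0.25, 0.25, 0.25, 1.
Right endpoints: 3.75, 4, 4.25, 4.5, 5.5.
v(3.75) = 82.5625, v(4) = 93, v(4.25) = 104.0625, v(4.5) = 115.75, v(5.5) = 168.75.
Sum = Σ Δt_i · v(t_i).
Sum = 308.875.

308.875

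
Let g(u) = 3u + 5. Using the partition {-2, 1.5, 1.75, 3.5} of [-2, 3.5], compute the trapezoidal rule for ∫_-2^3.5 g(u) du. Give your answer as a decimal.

Subinterval widths: 3.5, 0.25, 1.75.
g(-2) = -1, g(1.5) = 9.5, g(1.75) = 10.25, g(3.5) = 15.5.
On each subinterval the trapezoid contributes (Δu_i/2)·[g(u_{i-1}) + g(u_i)].
Sum = 39.875.

39.875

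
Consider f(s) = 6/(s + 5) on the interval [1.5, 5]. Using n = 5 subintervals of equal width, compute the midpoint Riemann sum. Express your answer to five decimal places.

Δs = (5 − 1.5)/5 = 0.7.
Midpoints: 1.85, 2.55, 3.25, 3.95, 4.65.
f(1.85) = 120/137, f(2.55) = 120/151, f(3.25) = 8/11, f(3.95) = 120/179, f(4.65) = 120/193.
Sum = Δs · [f(1.85) + f(2.55) + f(3.25) + f(3.95) + f(4.65)].
Sum ≈ 2.58303.

2.58303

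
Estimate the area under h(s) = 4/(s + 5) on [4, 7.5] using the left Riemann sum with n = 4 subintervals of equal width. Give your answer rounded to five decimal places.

1.36998

Δs = (7.5 − 4)/4 = 0.875.
Left endpoints: 4, 4.875, 5.75, 6.625.
h(4) = 4/9, h(4.875) = 32/79, h(5.75) = 16/43, h(6.625) = 32/93.
Sum = Δs · [h(4) + h(4.875) + h(5.75) + h(6.625)].
Sum ≈ 1.36998.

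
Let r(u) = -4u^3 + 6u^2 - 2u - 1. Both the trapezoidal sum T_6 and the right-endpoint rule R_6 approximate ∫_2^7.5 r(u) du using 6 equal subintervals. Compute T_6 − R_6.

620.125

T_6 ≈ -2417.34549.
R_6 ≈ -3037.47049.
T_6 − R_6 = 620.125.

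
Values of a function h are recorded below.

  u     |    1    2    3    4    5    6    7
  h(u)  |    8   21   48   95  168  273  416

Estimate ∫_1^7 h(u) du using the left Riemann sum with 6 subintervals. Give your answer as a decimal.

613

Δu = 1.
Sum = 1·[8 + 21 + 48 + 95 + 168 + 273] = 613.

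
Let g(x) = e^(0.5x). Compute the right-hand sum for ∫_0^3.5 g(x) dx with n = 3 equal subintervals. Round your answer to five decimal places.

12.55085

Δx = (3.5 − 0)/3 = 7/6.
Right endpoints: 7/6, 7/3, 3.5.
g(7/6) ≈ 1.79200, g(7/3) ≈ 3.21127, g(3.5) ≈ 5.75460.
Sum = Δx · [g(7/6) + g(7/3) + g(3.5)].
Sum ≈ 12.55085.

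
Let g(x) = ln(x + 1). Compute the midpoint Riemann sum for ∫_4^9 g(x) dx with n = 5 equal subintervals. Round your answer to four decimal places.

9.9828

Δx = (9 − 4)/5 = 1.
Midpoints: 4.5, 5.5, 6.5, 7.5, 8.5.
g(4.5) ≈ 1.7047, g(5.5) ≈ 1.8718, g(6.5) ≈ 2.0149, g(7.5) ≈ 2.1401, g(8.5) ≈ 2.2513.
Sum = Δx · [g(4.5) + g(5.5) + g(6.5) + g(7.5) + g(8.5)].
Sum ≈ 9.9828.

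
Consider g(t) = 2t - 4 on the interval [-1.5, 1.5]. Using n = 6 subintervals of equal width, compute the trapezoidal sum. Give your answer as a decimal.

Δt = (1.5 − (-1.5))/6 = 0.5.
g(-1.5) = -7, g(-1) = -6, g(-0.5) = -5, g(0) = -4, g(0.5) = -3, g(1) = -2, g(1.5) = -1.
T_6 = (Δt/2)·[g(t_0) + 2g(t_1) + ... + 2g(t_{5}) + g(t_6)].
Sum = -12.

-12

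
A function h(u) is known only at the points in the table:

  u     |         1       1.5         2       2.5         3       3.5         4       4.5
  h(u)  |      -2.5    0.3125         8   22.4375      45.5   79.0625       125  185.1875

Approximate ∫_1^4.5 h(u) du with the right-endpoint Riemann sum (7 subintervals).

Δu = 0.5.
Sum = 0.5·[0.3125 + 8 + 22.4375 + 45.5 + 79.0625 + 125 + 185.1875] = 232.75.

232.75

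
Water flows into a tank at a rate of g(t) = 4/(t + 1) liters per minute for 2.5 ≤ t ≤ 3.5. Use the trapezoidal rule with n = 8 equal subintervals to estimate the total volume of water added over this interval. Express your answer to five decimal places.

Δt = (3.5 − 2.5)/8 = 0.125.
g(2.5) = 8/7, g(2.625) = 32/29, g(2.75) = 16/15, g(2.875) = 32/31, g(3) = 1, g(3.125) = 32/33, g(3.25) = 16/17, g(3.375) = 32/35, g(3.5) = 8/9.
T_8 = (Δt/2)·[g(t_0) + 2g(t_1) + ... + 2g(t_{7}) + g(t_8)].
Sum ≈ 1.00543.

1.00543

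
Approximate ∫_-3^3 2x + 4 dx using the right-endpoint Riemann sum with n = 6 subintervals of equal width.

Δx = (3 − (-3))/6 = 1.
Right endpoints: -2, -1, 0, 1, 2, 3.
f(-2) = 0, f(-1) = 2, f(0) = 4, f(1) = 6, f(2) = 8, f(3) = 10.
Sum = Δx · [f(-2) + f(-1) + f(0) + ...].
Sum = 30.

30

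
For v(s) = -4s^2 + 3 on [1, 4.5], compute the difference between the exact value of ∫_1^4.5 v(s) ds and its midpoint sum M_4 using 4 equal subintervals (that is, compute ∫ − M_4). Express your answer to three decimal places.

Exact integral: ∫_1^4.5 v(s) ds ≈ -109.66667.
M_4 = -108.7734375.
Error ≈ -109.66667 − (-108.7734375) ≈ -0.893.

-0.893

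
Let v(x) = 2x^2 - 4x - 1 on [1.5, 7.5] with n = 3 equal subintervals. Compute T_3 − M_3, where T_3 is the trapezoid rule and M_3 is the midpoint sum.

T_3 = 173.
M_3 = 161.
T_3 − M_3 = 12.

12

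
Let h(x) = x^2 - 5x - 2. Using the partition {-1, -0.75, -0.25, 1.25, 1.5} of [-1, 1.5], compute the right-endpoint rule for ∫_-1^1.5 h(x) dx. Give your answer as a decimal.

Subinterval widths: 0.25, 0.5, 1.5, 0.25.
Right endpoints: -0.75, -0.25, 1.25, 1.5.
h(-0.75) = 2.3125, h(-0.25) = -0.6875, h(1.25) = -6.6875, h(1.5) = -7.25.
Sum = Σ Δx_i · h(x_i).
Sum = -11.609375.

-11.609375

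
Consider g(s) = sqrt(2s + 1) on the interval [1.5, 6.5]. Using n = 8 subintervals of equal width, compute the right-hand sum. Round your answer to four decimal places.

Δs = (6.5 − 1.5)/8 = 0.625.
Right endpoints: 2.125, 2.75, 3.375, 4, 4.625, 5.25, 5.875, 6.5.
g(2.125) ≈ 2.2913, g(2.75) ≈ 2.5495, g(3.375) ≈ 2.7839, g(4) ≈ 3.0000, g(4.625) ≈ 3.2016, g(5.25) ≈ 3.3912, g(5.875) ≈ 3.5707, g(6.5) ≈ 3.7417.
Sum = Δs · [g(2.125) + g(2.75) + g(3.375) + ...].
Sum ≈ 15.3311.

15.3311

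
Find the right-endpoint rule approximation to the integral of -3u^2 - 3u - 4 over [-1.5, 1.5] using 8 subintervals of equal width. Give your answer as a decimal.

-20.6484375

Δu = (1.5 − (-1.5))/8 = 0.375.
Right endpoints: -1.125, -0.75, -0.375, 0, 0.375, 0.75, 1.125, 1.5.
f(-1.125) = -4.421875, f(-0.75) = -3.4375, f(-0.375) = -3.296875, f(0) = -4, f(0.375) = -5.546875, f(0.75) = -7.9375, f(1.125) = -11.171875, f(1.5) = -15.25.
Sum = Δu · [f(-1.125) + f(-0.75) + f(-0.375) + ...].
Sum = -20.6484375.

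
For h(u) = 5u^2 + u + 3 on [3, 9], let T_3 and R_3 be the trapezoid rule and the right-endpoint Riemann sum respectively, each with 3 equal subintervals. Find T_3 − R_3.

T_3 = 1244.
R_3 = 1610.
T_3 − R_3 = -366.

-366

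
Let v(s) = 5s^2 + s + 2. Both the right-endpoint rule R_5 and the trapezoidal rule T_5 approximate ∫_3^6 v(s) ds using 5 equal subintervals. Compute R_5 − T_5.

R_5 = 376.8.
T_5 = 335.4.
R_5 − T_5 = 41.4.

41.4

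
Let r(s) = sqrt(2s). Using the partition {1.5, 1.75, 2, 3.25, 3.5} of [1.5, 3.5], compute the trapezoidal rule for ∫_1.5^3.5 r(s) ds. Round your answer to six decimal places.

Subinterval widths: 0.25, 0.25, 1.25, 0.25.
r(1.5) ≈ 1.732051, r(1.75) ≈ 1.870829, r(2) ≈ 2.000000, r(3.25) ≈ 2.549510, r(3.5) ≈ 2.645751.
On each subinterval the trapezoid contributes (Δs_i/2)·[r(s_{i-1}) + r(s_i)].
Sum ≈ 4.427065.

4.427065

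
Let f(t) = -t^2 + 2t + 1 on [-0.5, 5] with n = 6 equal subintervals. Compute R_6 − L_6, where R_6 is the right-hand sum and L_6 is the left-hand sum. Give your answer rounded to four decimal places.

-12.6042

R_6 ≈ -18.530671.
L_6 ≈ -5.926505.
R_6 − L_6 ≈ -12.6042.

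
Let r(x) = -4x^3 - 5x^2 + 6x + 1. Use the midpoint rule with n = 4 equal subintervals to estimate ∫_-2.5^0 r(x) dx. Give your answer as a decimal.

-4.04296875

Δx = (0 − (-2.5))/4 = 0.625.
Midpoints: -2.1875, -1.5625, -0.9375, -0.3125.
r(-2.1875) = 5959/1024, r(-1.5625) = -5451/1024, r(-0.9375) = -5861/1024, r(-0.3125) = -1271/1024.
Sum = Δx · [r(-2.1875) + r(-1.5625) + r(-0.9375) + r(-0.3125)].
Sum = -4.04296875.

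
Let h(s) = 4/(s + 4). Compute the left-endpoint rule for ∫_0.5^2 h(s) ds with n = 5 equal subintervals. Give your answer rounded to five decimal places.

1.18471

Δs = (2 − 0.5)/5 = 0.3.
Left endpoints: 0.5, 0.8, 1.1, 1.4, 1.7.
h(0.5) = 8/9, h(0.8) = 5/6, h(1.1) = 40/51, h(1.4) = 20/27, h(1.7) = 40/57.
Sum = Δs · [h(0.5) + h(0.8) + h(1.1) + h(1.4) + h(1.7)].
Sum ≈ 1.18471.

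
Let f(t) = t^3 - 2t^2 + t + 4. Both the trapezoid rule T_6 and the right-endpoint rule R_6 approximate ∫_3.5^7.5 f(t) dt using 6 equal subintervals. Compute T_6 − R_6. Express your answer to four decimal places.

T_6 ≈ 543.129630.
R_6 ≈ 641.462963.
T_6 − R_6 ≈ -98.3333.

-98.3333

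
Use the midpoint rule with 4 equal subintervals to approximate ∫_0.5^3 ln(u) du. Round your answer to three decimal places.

Δu = (3 − 0.5)/4 = 0.625.
Midpoints: 0.8125, 1.4375, 2.0625, 2.6875.
f(0.8125) ≈ -0.208, f(1.4375) ≈ 0.363, f(2.0625) ≈ 0.724, f(2.6875) ≈ 0.989.
Sum = Δu · [f(0.8125) + f(1.4375) + f(2.0625) + f(2.6875)].
Sum ≈ 1.167.

1.167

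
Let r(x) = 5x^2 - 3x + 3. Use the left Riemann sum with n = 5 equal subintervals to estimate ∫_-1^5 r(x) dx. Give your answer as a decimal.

Δx = (5 − (-1))/5 = 1.2.
Left endpoints: -1, 0.2, 1.4, 2.6, 3.8.
r(-1) = 11, r(0.2) = 2.6, r(1.4) = 8.6, r(2.6) = 29, r(3.8) = 63.8.
Sum = Δx · [r(-1) + r(0.2) + r(1.4) + r(2.6) + r(3.8)].
Sum = 138.

138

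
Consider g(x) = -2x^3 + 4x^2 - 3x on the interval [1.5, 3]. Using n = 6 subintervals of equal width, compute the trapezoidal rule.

Δx = (3 − 1.5)/6 = 0.25.
g(1.5) = -2.25, g(1.75) = -3.71875, g(2) = -6, g(2.25) = -9.28125, g(2.5) = -13.75, g(2.75) = -19.59375, g(3) = -27.
T_6 = (Δx/2)·[g(x_0) + 2g(x_1) + ... + 2g(x_{5}) + g(x_6)].
Sum = -16.7421875.

-16.7421875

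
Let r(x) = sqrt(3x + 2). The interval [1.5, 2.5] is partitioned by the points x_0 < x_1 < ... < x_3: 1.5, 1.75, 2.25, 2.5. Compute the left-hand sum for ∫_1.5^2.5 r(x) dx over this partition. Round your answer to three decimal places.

Subinterval widths: 0.25, 0.5, 0.25.
Left endpoints: 1.5, 1.75, 2.25.
r(1.5) ≈ 2.550, r(1.75) ≈ 2.693, r(2.25) ≈ 2.958.
Sum = Σ Δx_i · r(x_i).
Sum ≈ 2.723.

2.723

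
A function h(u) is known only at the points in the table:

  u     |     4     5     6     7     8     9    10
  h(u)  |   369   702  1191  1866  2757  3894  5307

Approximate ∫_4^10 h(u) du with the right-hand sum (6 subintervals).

Δu = 1.
Sum = 1·[702 + 1191 + 1866 + 2757 + 3894 + 5307] = 15717.

15717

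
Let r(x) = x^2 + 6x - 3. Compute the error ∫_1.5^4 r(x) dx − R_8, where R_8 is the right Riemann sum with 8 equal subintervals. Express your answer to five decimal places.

Exact integral: ∫_1.5^4 r(x) dx ≈ 53.9583333.
R_8 ≈ 58.4912109.
Error ≈ 53.9583333 − 58.4912109 ≈ -4.53288.

-4.53288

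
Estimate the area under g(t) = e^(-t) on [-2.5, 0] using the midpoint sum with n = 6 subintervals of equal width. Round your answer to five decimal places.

Δt = (0 − (-2.5))/6 = 5/12.
Midpoints: -55/24, -1.875, -35/24, -25/24, -0.625, -5/24.
g(-55/24) ≈ 9.89141, g(-1.875) ≈ 6.52082, g(-35/24) ≈ 4.29879, g(-25/24) ≈ 2.83394, g(-0.625) ≈ 1.86825, g(-5/24) ≈ 1.23162.
Sum = Δt · [g(-55/24) + g(-1.875) + g(-35/24) + ...].
Sum ≈ 11.10201.

11.10201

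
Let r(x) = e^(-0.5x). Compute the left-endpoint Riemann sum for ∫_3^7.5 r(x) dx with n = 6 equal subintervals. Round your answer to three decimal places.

Δx = (7.5 − 3)/6 = 0.75.
Left endpoints: 3, 3.75, 4.5, 5.25, 6, 6.75.
r(3) ≈ 0.223, r(3.75) ≈ 0.153, r(4.5) ≈ 0.105, r(5.25) ≈ 0.072, r(6) ≈ 0.050, r(6.75) ≈ 0.034.
Sum = Δx · [r(3) + r(3.75) + r(4.5) + ...].
Sum ≈ 0.479.

0.479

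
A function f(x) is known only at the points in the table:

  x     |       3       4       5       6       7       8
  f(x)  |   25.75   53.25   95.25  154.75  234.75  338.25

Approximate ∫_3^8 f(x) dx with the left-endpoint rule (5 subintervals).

Δx = 1.
Sum = 1·[25.75 + 53.25 + 95.25 + 154.75 + 234.75] = 563.75.

563.75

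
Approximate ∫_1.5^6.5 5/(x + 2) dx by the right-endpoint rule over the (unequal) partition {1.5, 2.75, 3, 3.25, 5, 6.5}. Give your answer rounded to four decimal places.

3.9362

Subinterval widths: 1.25, 0.25, 0.25, 1.75, 1.5.
Right endpoints: 2.75, 3, 3.25, 5, 6.5.
f(2.75) = 20/19, f(3) = 1, f(3.25) = 20/21, f(5) = 5/7, f(6.5) = 10/17.
Sum = Σ Δx_i · f(x_i).
Sum ≈ 3.9362.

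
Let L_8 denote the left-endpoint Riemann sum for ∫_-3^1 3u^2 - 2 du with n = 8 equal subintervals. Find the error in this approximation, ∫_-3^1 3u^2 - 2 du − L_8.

Exact integral: ∫_-3^1 f(u) du = 20.
L_8 = 26.5.
Error = 20 − 26.5 = -6.5.

-6.5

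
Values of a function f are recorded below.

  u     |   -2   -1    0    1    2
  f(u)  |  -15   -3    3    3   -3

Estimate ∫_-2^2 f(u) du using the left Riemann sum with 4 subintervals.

-12

Δu = 1.
Sum = 1·[(-15) + (-3) + 3 + 3] = -12.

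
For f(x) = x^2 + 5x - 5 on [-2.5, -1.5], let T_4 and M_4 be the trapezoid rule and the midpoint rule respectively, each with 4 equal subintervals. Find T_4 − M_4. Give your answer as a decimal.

T_4 = -10.90625.
M_4 = -10.921875.
T_4 − M_4 = 0.015625.

0.015625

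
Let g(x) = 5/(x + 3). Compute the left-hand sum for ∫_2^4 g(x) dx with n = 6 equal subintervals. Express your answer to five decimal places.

1.73089

Δx = (4 − 2)/6 = 1/3.
Left endpoints: 2, 7/3, 8/3, 3, 10/3, 11/3.
g(2) = 1, g(7/3) = 0.9375, g(8/3) = 15/17, g(3) = 5/6, g(10/3) = 15/19, g(11/3) = 0.75.
Sum = Δx · [g(2) + g(7/3) + g(8/3) + ...].
Sum ≈ 1.73089.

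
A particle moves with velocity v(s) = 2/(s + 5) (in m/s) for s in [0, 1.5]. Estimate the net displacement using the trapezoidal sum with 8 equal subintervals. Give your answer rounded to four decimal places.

0.5248

Δs = (1.5 − 0)/8 = 0.1875.
v(0) = 0.4, v(0.1875) = 32/83, v(0.375) = 16/43, v(0.5625) = 32/89, v(0.75) = 8/23, v(0.9375) = 32/95, v(1.125) = 16/49, v(1.3125) = 32/101, v(1.5) = 4/13.
T_8 = (Δs/2)·[v(s_0) + 2v(s_1) + ... + 2v(s_{7}) + v(s_8)].
Sum ≈ 0.5248.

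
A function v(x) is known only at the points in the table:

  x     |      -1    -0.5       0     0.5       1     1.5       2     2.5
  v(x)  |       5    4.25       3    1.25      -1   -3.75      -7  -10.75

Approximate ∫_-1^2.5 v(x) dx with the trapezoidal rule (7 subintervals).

Δx = 0.5.
T_7 = (0.5/2)·[5 + 2·4.25 + 2·3 + 2·1.25 + 2·(-1) + 2·(-3.75) + 2·(-7) + (-10.75)] = -3.0625.

-3.0625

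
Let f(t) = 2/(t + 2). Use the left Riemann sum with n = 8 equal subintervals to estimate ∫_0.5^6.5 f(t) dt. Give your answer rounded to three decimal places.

Δt = (6.5 − 0.5)/8 = 0.75.
Left endpoints: 0.5, 1.25, 2, 2.75, 3.5, 4.25, 5, 5.75.
f(0.5) = 0.8, f(1.25) = 8/13, f(2) = 0.5, f(2.75) = 8/19, f(3.5) = 4/11, f(4.25) = 0.32, f(5) = 2/7, f(5.75) = 8/31.
Sum = Δt · [f(0.5) + f(1.25) + f(2) + ...].
Sum ≈ 2.673.

2.673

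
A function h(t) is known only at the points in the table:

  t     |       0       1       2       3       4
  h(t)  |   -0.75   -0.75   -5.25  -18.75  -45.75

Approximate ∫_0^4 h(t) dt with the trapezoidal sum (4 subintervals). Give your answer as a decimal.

-48

Δt = 1.
T_4 = (1/2)·[(-0.75) + 2·(-0.75) + 2·(-5.25) + 2·(-18.75) + (-45.75)] = -48.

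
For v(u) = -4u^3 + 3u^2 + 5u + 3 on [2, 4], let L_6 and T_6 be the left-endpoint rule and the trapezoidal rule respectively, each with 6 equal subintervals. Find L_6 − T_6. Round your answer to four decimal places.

29.6667

L_6 ≈ -119.555556.
T_6 ≈ -149.222222.
L_6 − T_6 ≈ 29.6667.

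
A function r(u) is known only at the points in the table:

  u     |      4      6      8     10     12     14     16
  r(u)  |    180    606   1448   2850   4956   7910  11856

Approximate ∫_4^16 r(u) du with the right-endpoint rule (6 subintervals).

59252

Δu = 2.
Sum = 2·[606 + 1448 + 2850 + 4956 + 7910 + 11856] = 59252.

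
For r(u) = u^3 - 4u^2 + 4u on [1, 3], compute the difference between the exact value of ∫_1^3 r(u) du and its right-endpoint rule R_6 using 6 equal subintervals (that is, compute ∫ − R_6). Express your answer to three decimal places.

Exact integral: ∫_1^3 r(u) du ≈ 1.33333.
R_6 ≈ 1.74074.
Error ≈ 1.33333 − 1.74074 ≈ -0.407.

-0.407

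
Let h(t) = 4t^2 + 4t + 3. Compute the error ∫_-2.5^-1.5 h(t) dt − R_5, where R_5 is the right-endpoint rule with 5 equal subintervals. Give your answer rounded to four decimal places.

1.1733

Exact integral: ∫_-2.5^-1.5 h(t) dt ≈ 11.333333.
R_5 = 10.16.
Error ≈ 11.333333 − 10.16 ≈ 1.1733.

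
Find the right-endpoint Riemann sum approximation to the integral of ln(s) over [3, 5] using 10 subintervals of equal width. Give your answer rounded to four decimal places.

Δs = (5 − 3)/10 = 0.2.
Right endpoints: 3.2, 3.4, 3.6, 3.8, 4, 4.2, 4.4, 4.6, 4.8, 5.
f(3.2) ≈ 1.1632, f(3.4) ≈ 1.2238, f(3.6) ≈ 1.2809, f(3.8) ≈ 1.3350, f(4) ≈ 1.3863, f(4.2) ≈ 1.4351, f(4.4) ≈ 1.4816, f(4.6) ≈ 1.5261, f(4.8) ≈ 1.5686, f(5) ≈ 1.6094.
Sum = Δs · [f(3.2) + f(3.4) + f(3.6) + ...].
Sum ≈ 2.8020.

2.8020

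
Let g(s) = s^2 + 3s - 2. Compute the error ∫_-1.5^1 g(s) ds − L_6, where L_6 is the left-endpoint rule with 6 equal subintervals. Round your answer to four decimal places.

Exact integral: ∫_-1.5^1 g(s) ds ≈ -5.416667.
L_6 ≈ -6.646412.
Error ≈ -5.416667 − (-6.646412) ≈ 1.2297.

1.2297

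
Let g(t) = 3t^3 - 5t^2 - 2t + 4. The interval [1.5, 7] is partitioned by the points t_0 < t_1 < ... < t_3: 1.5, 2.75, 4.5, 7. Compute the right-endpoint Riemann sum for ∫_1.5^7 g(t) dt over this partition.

2256.31640625

Subinterval widths: 1.25, 1.75, 2.5.
Right endpoints: 2.75, 4.5, 7.
g(2.75) = 23.078125, g(4.5) = 167.125, g(7) = 774.
Sum = Σ Δt_i · g(t_i).
Sum = 2256.31640625.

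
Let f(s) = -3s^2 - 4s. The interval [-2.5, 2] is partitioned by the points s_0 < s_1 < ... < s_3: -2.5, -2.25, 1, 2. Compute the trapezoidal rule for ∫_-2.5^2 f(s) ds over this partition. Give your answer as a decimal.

Subinterval widths: 0.25, 3.25, 1.
f(-2.5) = -8.75, f(-2.25) = -6.1875, f(1) = -7, f(2) = -20.
On each subinterval the trapezoid contributes (Δs_i/2)·[f(s_{i-1}) + f(s_i)].
Sum = -36.796875.

-36.796875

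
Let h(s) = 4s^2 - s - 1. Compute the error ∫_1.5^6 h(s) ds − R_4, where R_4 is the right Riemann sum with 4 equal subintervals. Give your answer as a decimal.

-77.203125

Exact integral: ∫_1.5^6 h(s) ds = 262.125.
R_4 = 339.328125.
Error = 262.125 − 339.328125 = -77.203125.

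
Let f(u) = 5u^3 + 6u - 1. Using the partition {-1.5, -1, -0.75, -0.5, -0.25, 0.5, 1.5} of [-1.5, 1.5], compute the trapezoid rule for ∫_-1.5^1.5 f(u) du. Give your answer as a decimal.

-0.83203125

Subinterval widths: 0.5, 0.25, 0.25, 0.25, 0.75, 1.
f(-1.5) = -26.875, f(-1) = -12, f(-0.75) = -7.609375, f(-0.5) = -4.625, f(-0.25) = -2.578125, f(0.5) = 2.625, f(1.5) = 24.875.
On each subinterval the trapezoid contributes (Δu_i/2)·[f(u_{i-1}) + f(u_i)].
Sum = -0.83203125.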